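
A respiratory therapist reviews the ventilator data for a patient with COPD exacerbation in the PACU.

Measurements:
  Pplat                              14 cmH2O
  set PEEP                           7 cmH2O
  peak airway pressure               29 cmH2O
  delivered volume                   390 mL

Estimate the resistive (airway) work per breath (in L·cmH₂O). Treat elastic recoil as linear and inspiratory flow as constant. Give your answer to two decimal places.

5.85

With constant inspiratory flow the resistive pressure is constant at PIP − Pplat = 29 − 14 = 15.0 cmH2O, so resistive work = 15.0 × 0.390 = 5.85 L·cmH2O.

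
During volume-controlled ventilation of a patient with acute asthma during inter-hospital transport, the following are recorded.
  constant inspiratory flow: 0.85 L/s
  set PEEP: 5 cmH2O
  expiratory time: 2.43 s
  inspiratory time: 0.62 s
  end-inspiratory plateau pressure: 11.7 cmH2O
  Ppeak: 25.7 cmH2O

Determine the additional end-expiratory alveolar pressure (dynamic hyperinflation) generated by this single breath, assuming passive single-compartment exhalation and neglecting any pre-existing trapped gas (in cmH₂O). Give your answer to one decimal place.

Vt = flow × Ti = 0.85 L/s × 0.62 s × 1000 mL/L = 527.0 mL.
R = (PIP − Pplat)/V̇ = (25.7 − 11.7) / 0.85 = 14.0/0.85 = 16.471 cmH2O·s/L.
C = Vt/(Pplat − PEEP) = 527.0 / (11.7 − 5) = 527.0/6.7 = 78.657 mL/cmH2O.
τ = R × C = 16.471 × 0.07866 L/cmH2O = 1.296 s.
Fraction remaining = e^(−Te/τ) = e^(−2.43/1.296) = 0.1534; trapped volume = 527.0 × 0.1534 = 80.842 mL.
Additional alveolar pressure from trapping ≈ V_trapped / C = 80.842 / 78.657 = 1.028 cmH2O.

1.0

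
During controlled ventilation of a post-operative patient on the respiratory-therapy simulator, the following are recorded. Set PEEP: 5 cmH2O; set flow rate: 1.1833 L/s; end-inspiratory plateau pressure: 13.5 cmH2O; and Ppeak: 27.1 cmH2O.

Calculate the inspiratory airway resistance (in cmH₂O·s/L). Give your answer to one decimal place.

11.5

Raw = (PIP − Pplat) / flow = (27.1 − 13.5) / 1.1833 = 13.6 / 1.1833 = 11.493 cmH2O·s/L.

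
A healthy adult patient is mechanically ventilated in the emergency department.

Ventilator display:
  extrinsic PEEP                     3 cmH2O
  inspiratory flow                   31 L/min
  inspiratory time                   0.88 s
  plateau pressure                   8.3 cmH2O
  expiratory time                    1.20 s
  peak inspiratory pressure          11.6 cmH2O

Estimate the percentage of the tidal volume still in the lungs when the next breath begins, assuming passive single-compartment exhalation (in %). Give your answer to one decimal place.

Flow: 31 L/min ÷ 60 = 0.5167 L/s.
Vt = flow × Ti = 0.5167 L/s × 0.88 s × 1000 mL/L = 454.7 mL.
R = (PIP − Pplat)/V̇ = (11.6 − 8.3) / 0.5167 = 3.3/0.5167 = 6.387 cmH2O·s/L.
C = Vt/(Pplat − PEEP) = 454.7 / (8.3 − 3) = 454.7/5.3 = 85.792 mL/cmH2O.
τ = R × C = 6.387 × 0.08579 L/cmH2O = 0.5479 s.
Fraction remaining at end-expiration = e^(−Te/τ) = e^(−1.20/0.5479) = 0.1119 → 11.19%.

11.2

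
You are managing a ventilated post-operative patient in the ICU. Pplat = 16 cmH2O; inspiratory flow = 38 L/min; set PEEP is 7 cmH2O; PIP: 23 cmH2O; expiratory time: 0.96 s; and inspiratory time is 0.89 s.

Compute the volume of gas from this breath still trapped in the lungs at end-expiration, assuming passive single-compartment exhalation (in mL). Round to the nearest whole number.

141

Flow: 38 L/min ÷ 60 = 0.6333 L/s.
Vt = flow × Ti = 0.6333 L/s × 0.89 s × 1000 mL/L = 563.64 mL.
R = (PIP − Pplat)/V̇ = (23 − 16) / 0.6333 = 7.0/0.6333 = 11.053 cmH2O·s/L.
C = Vt/(Pplat − PEEP) = 563.64 / (16 − 7) = 563.64/9.0 = 62.627 mL/cmH2O.
τ = R × C = 11.053 × 0.06263 L/cmH2O = 0.6922 s.
Fraction remaining = e^(−Te/τ) = e^(−0.96/0.6922) = 0.2499.
Trapped volume = 563.64 × 0.2499 = 140.85 mL.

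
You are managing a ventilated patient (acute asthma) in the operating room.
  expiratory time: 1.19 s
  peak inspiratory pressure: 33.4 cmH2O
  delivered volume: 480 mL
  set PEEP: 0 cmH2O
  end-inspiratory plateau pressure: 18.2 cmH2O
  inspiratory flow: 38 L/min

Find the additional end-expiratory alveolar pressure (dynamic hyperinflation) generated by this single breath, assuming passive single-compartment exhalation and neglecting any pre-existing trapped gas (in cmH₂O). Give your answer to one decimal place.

Flow: 38 L/min ÷ 60 = 0.6333 L/s.
R = (PIP − Pplat)/V̇ = (33.4 − 18.2) / 0.6333 = 15.2/0.6333 = 24.001 cmH2O·s/L.
C = Vt/(Pplat − PEEP) = 480.0 / (18.2 − 0) = 480.0/18.2 = 26.374 mL/cmH2O.
τ = R × C = 24.001 × 0.02637 L/cmH2O = 0.6329 s.
Fraction remaining = e^(−Te/τ) = e^(−1.19/0.6329) = 0.1526; trapped volume = 480.0 × 0.1526 = 73.248 mL.
Additional alveolar pressure from trapping ≈ V_trapped / C = 73.248 / 26.374 = 2.777 cmH2O.

2.8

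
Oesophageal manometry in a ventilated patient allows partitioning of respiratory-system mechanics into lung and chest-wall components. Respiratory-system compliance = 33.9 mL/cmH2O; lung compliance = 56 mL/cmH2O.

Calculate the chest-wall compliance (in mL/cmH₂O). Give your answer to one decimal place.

1/Ccw = 1/Crs − 1/CL.
1/Ccw = 1/33.9 − 1/56 = 0.01164.
Ccw = 85.911 mL/cmH2O.

85.9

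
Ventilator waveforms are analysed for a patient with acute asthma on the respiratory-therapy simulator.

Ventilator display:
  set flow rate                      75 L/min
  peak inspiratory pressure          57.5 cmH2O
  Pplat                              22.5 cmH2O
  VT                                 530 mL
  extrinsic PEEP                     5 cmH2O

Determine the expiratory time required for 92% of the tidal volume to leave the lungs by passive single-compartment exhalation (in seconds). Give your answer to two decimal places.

2.14

Flow: 75 L/min ÷ 60 = 1.25 L/s.
R = (PIP − Pplat)/V̇ = (57.5 − 22.5) / 1.25 = 35.0/1.25 = 28.0 cmH2O·s/L.
C = Vt/(Pplat − PEEP) = 530.0 / (22.5 − 5) = 530.0/17.5 = 30.286 mL/cmH2O.
τ = R × C = 28.0 × 0.03029 L/cmH2O = 0.8481 s.
t = −τ·ln(1 − 0.92) = −0.8481·ln(0.08) = 2.142 s.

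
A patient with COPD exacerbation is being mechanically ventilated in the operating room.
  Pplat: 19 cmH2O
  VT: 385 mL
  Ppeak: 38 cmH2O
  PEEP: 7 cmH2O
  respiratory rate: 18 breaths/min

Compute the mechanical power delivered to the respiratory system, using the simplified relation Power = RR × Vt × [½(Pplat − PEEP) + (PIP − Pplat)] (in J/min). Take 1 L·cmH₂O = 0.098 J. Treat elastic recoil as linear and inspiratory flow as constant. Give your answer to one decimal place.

Per-breath work = Vt × [½(Pplat−PEEP) + (PIP−Pplat)] = 0.385 × [0.5×12.0 + 19.0] = 0.385 × 25.0 = 9.625 L·cmH2O.
Power = 18 × 9.625 = 173.25 L·cmH2O/min.
× 0.098 J/(L·cmH2O) → 16.979 J/min.

17.0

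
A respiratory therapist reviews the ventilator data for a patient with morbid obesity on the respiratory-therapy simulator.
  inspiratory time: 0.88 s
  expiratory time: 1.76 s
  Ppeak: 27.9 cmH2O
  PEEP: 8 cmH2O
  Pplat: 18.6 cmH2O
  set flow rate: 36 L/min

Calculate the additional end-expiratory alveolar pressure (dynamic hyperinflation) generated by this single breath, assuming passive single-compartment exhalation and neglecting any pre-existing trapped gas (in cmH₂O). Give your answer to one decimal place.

1.1

Flow: 36 L/min ÷ 60 = 0.6 L/s.
Vt = flow × Ti = 0.6 L/s × 0.88 s × 1000 mL/L = 528.0 mL.
R = (PIP − Pplat)/V̇ = (27.9 − 18.6) / 0.6 = 9.3/0.6 = 15.5 cmH2O·s/L.
C = Vt/(Pplat − PEEP) = 528.0 / (18.6 − 8) = 528.0/10.6 = 49.811 mL/cmH2O.
τ = R × C = 15.5 × 0.04981 L/cmH2O = 0.7721 s.
Fraction remaining = e^(−Te/τ) = e^(−1.76/0.7721) = 0.1023; trapped volume = 528.0 × 0.1023 = 54.014 mL.
Additional alveolar pressure from trapping ≈ V_trapped / C = 54.014 / 49.811 = 1.084 cmH2O.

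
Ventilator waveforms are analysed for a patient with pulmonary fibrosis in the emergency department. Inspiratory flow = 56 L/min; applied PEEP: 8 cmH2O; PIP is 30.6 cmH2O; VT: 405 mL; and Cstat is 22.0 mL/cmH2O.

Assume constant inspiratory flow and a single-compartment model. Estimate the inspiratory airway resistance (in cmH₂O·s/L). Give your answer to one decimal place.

Flow: 56 L/min ÷ 60 = 0.9333 L/s.
Equation of motion (constant flow): PIP = Vt/C + R·V̇ + PEEP.
R·V̇ = PIP − Vt/C − PEEP = 30.6 − 405/22.0 − 8 = 30.6 − 18.409 − 8 = 4.191 cmH2O.
R = 4.191 / 0.9333 = 4.491 cmH2O·s/L.

4.5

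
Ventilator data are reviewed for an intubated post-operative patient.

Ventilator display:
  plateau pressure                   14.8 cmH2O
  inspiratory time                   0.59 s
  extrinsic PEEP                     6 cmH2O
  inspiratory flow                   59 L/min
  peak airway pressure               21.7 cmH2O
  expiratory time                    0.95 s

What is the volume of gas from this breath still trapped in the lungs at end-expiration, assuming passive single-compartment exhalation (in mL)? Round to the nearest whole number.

Flow: 59 L/min ÷ 60 = 0.9833 L/s.
Vt = flow × Ti = 0.9833 L/s × 0.59 s × 1000 mL/L = 580.15 mL.
R = (PIP − Pplat)/V̇ = (21.7 − 14.8) / 0.9833 = 6.9/0.9833 = 7.017 cmH2O·s/L.
C = Vt/(Pplat − PEEP) = 580.15 / (14.8 − 6) = 580.15/8.8 = 65.926 mL/cmH2O.
τ = R × C = 7.017 × 0.06593 L/cmH2O = 0.4626 s.
Fraction remaining = e^(−Te/τ) = e^(−0.95/0.4626) = 0.1283.
Trapped volume = 580.15 × 0.1283 = 74.433 mL.

74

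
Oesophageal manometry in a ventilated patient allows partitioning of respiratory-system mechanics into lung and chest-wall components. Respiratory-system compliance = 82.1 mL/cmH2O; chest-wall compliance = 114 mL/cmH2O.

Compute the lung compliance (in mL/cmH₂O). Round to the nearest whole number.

1/CL = 1/Crs − 1/Ccw.
1/CL = 1/82.1 − 1/114 = 0.003408.
CL = 293.43 mL/cmH2O.

293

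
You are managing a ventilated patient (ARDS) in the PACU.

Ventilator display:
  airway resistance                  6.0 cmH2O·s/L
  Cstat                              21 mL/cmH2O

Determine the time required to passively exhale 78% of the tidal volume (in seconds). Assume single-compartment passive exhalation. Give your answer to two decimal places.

0.19

τ = R × C = 6.0 × 21 mL/cmH2O = 6.0 × 0.021 L/cmH2O = 0.126 s.
Exhaled fraction f = 1 − e^(−t/τ) → t = −τ·ln(1 − f) = −0.126·ln(0.22) = 0.1908 s.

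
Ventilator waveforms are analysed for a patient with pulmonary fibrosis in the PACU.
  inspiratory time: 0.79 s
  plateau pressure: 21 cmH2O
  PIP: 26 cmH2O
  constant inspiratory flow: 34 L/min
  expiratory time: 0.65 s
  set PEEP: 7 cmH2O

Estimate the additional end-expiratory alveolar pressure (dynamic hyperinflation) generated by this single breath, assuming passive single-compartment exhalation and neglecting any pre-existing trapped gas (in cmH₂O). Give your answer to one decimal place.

Flow: 34 L/min ÷ 60 = 0.5667 L/s.
Vt = flow × Ti = 0.5667 L/s × 0.79 s × 1000 mL/L = 447.69 mL.
R = (PIP − Pplat)/V̇ = (26 − 21) / 0.5667 = 5.0/0.5667 = 8.823 cmH2O·s/L.
C = Vt/(Pplat − PEEP) = 447.69 / (21 − 7) = 447.69/14.0 = 31.978 mL/cmH2O.
τ = R × C = 8.823 × 0.03198 L/cmH2O = 0.2822 s.
Fraction remaining = e^(−Te/τ) = e^(−0.65/0.2822) = 0.09993; trapped volume = 447.69 × 0.09993 = 44.738 mL.
Additional alveolar pressure from trapping ≈ V_trapped / C = 44.738 / 31.978 = 1.399 cmH2O.

1.4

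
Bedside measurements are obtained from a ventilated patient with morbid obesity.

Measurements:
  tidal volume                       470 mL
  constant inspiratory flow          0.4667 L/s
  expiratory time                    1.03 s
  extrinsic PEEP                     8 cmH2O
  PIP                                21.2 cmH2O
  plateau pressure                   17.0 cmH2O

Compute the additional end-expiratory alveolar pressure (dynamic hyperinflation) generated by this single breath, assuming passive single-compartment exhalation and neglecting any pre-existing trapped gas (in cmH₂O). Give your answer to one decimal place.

R = (PIP − Pplat)/V̇ = (21.2 − 17.0) / 0.4667 = 4.2/0.4667 = 8.999 cmH2O·s/L.
C = Vt/(Pplat − PEEP) = 470.0 / (17.0 − 8) = 470.0/9.0 = 52.222 mL/cmH2O.
τ = R × C = 8.999 × 0.05222 L/cmH2O = 0.4699 s.
Fraction remaining = e^(−Te/τ) = e^(−1.03/0.4699) = 0.1117; trapped volume = 470.0 × 0.1117 = 52.499 mL.
Additional alveolar pressure from trapping ≈ V_trapped / C = 52.499 / 52.222 = 1.005 cmH2O.

1.0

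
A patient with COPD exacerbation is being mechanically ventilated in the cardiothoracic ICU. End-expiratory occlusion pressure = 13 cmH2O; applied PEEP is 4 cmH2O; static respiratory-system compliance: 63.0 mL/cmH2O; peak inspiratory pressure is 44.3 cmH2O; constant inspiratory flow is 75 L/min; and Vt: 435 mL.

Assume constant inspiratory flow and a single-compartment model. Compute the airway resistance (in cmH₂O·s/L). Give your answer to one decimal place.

Flow: 75 L/min ÷ 60 = 1.25 L/s.
Total PEEP = 13 cmH2O (set 4 + intrinsic 9); this is the baseline alveolar pressure.
Equation of motion (constant flow): PIP = Vt/C + R·V̇ + PEEP.
R·V̇ = PIP − Vt/C − PEEP = 44.3 − 435/63.0 − 13 = 44.3 − 6.905 − 13 = 24.395 cmH2O.
R = 24.395 / 1.25 = 19.516 cmH2O·s/L.

19.5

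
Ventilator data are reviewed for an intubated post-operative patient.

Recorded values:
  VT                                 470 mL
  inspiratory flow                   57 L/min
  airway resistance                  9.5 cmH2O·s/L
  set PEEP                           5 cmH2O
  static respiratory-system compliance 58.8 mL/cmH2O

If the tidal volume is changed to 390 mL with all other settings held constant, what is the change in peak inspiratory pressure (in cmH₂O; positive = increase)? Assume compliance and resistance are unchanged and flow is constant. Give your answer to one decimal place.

-1.4

PIP = Vt/C + R·V̇ + PEEP (constant-flow equation of motion).
Only the elastic term changes: ΔPIP = ΔVt / C = (390 − 470) / 58.8 = -1.361 cmH2O.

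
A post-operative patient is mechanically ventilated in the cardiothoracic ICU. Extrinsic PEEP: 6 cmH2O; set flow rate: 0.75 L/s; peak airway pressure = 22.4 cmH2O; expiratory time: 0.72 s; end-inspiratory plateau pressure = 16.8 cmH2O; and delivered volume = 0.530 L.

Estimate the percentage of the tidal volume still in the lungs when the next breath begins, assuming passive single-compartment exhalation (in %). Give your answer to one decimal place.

R = (PIP − Pplat)/V̇ = (22.4 − 16.8) / 0.75 = 5.6/0.75 = 7.467 cmH2O·s/L.
C = Vt/(Pplat − PEEP) = 530.0 / (16.8 − 6) = 530.0/10.8 = 49.074 mL/cmH2O.
τ = R × C = 7.467 × 0.04907 L/cmH2O = 0.3664 s.
Fraction remaining at end-expiration = e^(−Te/τ) = e^(−0.72/0.3664) = 0.1401 → 14.01%.

14.0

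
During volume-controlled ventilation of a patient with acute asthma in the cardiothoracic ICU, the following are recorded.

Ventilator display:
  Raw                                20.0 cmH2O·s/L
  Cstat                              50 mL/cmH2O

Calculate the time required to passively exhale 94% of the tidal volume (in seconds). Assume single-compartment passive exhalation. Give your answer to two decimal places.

2.81

τ = R × C = 20.0 × 50 mL/cmH2O = 20.0 × 0.050 L/cmH2O = 1.0 s.
Exhaled fraction f = 1 − e^(−t/τ) → t = −τ·ln(1 − f) = −1.0·ln(0.06) = 2.813 s.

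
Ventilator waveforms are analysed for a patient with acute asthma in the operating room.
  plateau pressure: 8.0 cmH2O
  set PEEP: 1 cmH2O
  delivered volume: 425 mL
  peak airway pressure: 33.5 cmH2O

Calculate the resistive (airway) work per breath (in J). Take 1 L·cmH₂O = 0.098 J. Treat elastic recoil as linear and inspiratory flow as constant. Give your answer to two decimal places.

1.06

With constant inspiratory flow the resistive pressure is constant at PIP − Pplat = 33.5 − 8.0 = 25.5 cmH2O, so resistive work = 25.5 × 0.425 = 10.838 L·cmH2O.
× 0.098 J/(L·cmH2O) → 1.062 J.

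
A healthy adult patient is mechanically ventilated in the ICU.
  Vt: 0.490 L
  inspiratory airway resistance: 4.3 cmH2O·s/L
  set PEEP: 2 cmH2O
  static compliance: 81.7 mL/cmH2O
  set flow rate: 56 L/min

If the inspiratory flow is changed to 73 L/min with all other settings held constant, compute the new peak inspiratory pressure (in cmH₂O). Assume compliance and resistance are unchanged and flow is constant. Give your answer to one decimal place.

Flow: 56 L/min ÷ 60 = 0.9333 L/s.
New flow: 73 L/min ÷ 60 = 1.2167 L/s.
PIP = Vt/C + R·V̇ + PEEP (constant-flow equation of motion).
Only the resistive term changes: ΔPIP = R × ΔV̇ = 4.3 × (1.2167 − 0.9333) = 4.3 × 0.2834 = 1.219 cmH2O.
Original PIP = 490/81.7 + 4.3×0.9333 + 2 = 12.011 cmH2O; new PIP = 12.011 + (1.219) = 13.23 cmH2O.

13.2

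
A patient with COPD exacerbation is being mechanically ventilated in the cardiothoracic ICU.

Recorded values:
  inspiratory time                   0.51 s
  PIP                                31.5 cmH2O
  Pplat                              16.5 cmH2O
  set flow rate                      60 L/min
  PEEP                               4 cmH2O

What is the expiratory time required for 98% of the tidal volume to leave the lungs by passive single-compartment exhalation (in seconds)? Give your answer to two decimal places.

2.39

Flow: 60 L/min ÷ 60 = 1 L/s.
Vt = flow × Ti = 1 L/s × 0.51 s × 1000 mL/L = 510.0 mL.
R = (PIP − Pplat)/V̇ = (31.5 − 16.5) / 1 = 15.0/1 = 15.0 cmH2O·s/L.
C = Vt/(Pplat − PEEP) = 510.0 / (16.5 − 4) = 510.0/12.5 = 40.8 mL/cmH2O.
τ = R × C = 15.0 × 0.0408 L/cmH2O = 0.612 s.
t = −τ·ln(1 − 0.98) = −0.612·ln(0.02) = 2.394 s.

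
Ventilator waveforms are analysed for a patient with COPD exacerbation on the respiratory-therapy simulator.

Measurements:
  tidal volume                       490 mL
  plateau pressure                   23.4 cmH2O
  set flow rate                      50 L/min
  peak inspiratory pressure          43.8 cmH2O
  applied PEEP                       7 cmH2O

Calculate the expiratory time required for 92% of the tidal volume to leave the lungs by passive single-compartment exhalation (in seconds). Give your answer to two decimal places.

1.85

Flow: 50 L/min ÷ 60 = 0.8333 L/s.
R = (PIP − Pplat)/V̇ = (43.8 − 23.4) / 0.8333 = 20.4/0.8333 = 24.481 cmH2O·s/L.
C = Vt/(Pplat − PEEP) = 490.0 / (23.4 − 7) = 490.0/16.4 = 29.878 mL/cmH2O.
τ = R × C = 24.481 × 0.02988 L/cmH2O = 0.7315 s.
t = −τ·ln(1 − 0.92) = −0.7315·ln(0.08) = 1.848 s.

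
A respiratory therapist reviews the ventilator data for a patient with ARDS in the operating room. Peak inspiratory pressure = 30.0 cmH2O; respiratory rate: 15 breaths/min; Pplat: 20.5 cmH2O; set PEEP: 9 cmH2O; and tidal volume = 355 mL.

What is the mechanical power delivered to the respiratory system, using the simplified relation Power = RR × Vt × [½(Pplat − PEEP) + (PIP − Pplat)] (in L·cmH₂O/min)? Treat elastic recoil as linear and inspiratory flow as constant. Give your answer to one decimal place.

Per-breath work = Vt × [½(Pplat−PEEP) + (PIP−Pplat)] = 0.355 × [0.5×11.5 + 9.5] = 0.355 × 15.25 = 5.414 L·cmH2O.
Power = 15 × 5.414 = 81.21 L·cmH2O/min.

81.2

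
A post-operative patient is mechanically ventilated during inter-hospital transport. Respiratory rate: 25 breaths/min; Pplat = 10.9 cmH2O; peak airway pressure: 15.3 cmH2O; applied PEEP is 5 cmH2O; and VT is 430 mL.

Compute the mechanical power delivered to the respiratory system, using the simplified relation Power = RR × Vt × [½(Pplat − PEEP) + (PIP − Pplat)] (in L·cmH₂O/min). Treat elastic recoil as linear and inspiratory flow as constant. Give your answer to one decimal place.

Per-breath work = Vt × [½(Pplat−PEEP) + (PIP−Pplat)] = 0.430 × [0.5×5.9 + 4.4] = 0.430 × 7.35 = 3.161 L·cmH2O.
Power = 25 × 3.161 = 79.025 L·cmH2O/min.

79.0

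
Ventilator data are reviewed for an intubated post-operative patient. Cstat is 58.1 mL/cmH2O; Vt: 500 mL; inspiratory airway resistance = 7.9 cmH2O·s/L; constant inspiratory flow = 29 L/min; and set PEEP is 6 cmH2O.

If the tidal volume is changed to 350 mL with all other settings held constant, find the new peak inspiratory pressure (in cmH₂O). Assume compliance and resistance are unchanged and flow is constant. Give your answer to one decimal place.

Flow: 29 L/min ÷ 60 = 0.4833 L/s.
PIP = Vt/C + R·V̇ + PEEP (constant-flow equation of motion).
Only the elastic term changes: ΔPIP = ΔVt / C = (350 − 500) / 58.1 = -2.582 cmH2O.
Original PIP = 500/58.1 + 7.9×0.4833 + 6 = 18.424 cmH2O; new PIP = 18.424 + (-2.582) = 15.842 cmH2O.

15.8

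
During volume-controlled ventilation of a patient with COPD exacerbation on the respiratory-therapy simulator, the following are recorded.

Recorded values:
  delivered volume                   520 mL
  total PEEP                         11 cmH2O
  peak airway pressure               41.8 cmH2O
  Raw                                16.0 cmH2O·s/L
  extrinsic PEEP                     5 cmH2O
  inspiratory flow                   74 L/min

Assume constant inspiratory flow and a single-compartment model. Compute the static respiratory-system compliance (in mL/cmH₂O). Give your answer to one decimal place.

Flow: 74 L/min ÷ 60 = 1.2333 L/s.
Total PEEP = 11 cmH2O (set 5 + intrinsic 6); this is the baseline alveolar pressure.
Equation of motion (constant flow): PIP = Vt/C + R·V̇ + PEEP.
Vt/C = PIP − R·V̇ − PEEP = 41.8 − 16.0×1.2333 − 11 = 41.8 − 19.733 − 11 = 11.067 cmH2O.
C = Vt / 11.067 = 520 / 11.067 = 46.987 mL/cmH2O.

47.0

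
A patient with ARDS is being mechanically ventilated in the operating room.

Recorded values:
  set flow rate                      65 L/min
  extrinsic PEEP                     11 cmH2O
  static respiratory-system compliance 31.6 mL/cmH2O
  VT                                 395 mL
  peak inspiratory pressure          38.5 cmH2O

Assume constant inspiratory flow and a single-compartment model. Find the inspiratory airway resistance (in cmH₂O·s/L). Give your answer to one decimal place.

Flow: 65 L/min ÷ 60 = 1.0833 L/s.
Equation of motion (constant flow): PIP = Vt/C + R·V̇ + PEEP.
R·V̇ = PIP − Vt/C − PEEP = 38.5 − 395/31.6 − 11 = 38.5 − 12.5 − 11 = 15.0 cmH2O.
R = 15.0 / 1.0833 = 13.847 cmH2O·s/L.

13.8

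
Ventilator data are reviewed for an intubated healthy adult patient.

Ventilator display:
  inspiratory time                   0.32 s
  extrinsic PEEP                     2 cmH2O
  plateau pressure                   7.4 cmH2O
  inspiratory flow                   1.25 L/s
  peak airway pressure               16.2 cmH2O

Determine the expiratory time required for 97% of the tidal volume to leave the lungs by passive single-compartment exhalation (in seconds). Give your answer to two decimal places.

1.83

Vt = flow × Ti = 1.25 L/s × 0.32 s × 1000 mL/L = 400.0 mL.
R = (PIP − Pplat)/V̇ = (16.2 − 7.4) / 1.25 = 8.8/1.25 = 7.04 cmH2O·s/L.
C = Vt/(Pplat − PEEP) = 400.0 / (7.4 − 2) = 400.0/5.4 = 74.074 mL/cmH2O.
τ = R × C = 7.04 × 0.07407 L/cmH2O = 0.5215 s.
t = −τ·ln(1 − 0.97) = −0.5215·ln(0.03) = 1.829 s.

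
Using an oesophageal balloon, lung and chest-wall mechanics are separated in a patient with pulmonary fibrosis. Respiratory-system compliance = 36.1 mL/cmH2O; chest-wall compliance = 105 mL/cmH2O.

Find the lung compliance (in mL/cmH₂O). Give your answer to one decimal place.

1/CL = 1/Crs − 1/Ccw.
1/CL = 1/36.1 − 1/105 = 0.01818.
CL = 55.006 mL/cmH2O.

55.0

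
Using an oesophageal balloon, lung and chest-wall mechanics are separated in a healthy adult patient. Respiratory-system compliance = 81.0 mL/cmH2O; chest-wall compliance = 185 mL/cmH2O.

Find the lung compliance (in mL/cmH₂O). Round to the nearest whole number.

1/CL = 1/Crs − 1/Ccw.
1/CL = 1/81.0 − 1/185 = 0.00694.
CL = 144.09 mL/cmH2O.

144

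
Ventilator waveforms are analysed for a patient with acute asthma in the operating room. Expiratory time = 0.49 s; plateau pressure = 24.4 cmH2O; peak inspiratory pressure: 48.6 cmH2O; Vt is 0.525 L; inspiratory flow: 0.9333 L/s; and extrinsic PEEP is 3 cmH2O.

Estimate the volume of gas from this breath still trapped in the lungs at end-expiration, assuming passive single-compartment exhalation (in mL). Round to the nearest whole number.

R = (PIP − Pplat)/V̇ = (48.6 − 24.4) / 0.9333 = 24.2/0.9333 = 25.929 cmH2O·s/L.
C = Vt/(Pplat − PEEP) = 525.0 / (24.4 − 3) = 525.0/21.4 = 24.533 mL/cmH2O.
τ = R × C = 25.929 × 0.02453 L/cmH2O = 0.636 s.
Fraction remaining = e^(−Te/τ) = e^(−0.49/0.636) = 0.4628.
Trapped volume = 525.0 × 0.4628 = 242.97 mL.

243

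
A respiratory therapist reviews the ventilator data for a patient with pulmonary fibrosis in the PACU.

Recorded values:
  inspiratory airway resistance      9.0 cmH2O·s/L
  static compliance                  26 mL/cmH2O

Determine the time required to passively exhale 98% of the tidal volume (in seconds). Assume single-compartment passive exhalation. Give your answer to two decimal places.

τ = R × C = 9.0 × 26 mL/cmH2O = 9.0 × 0.026 L/cmH2O = 0.234 s.
Exhaled fraction f = 1 − e^(−t/τ) → t = −τ·ln(1 − f) = −0.234·ln(0.02) = 0.9154 s.

0.92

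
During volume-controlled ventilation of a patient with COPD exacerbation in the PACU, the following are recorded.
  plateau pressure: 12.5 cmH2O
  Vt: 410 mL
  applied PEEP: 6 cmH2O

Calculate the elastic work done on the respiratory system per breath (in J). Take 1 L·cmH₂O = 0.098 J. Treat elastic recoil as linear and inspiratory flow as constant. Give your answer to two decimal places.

Elastic work ≈ ½ × (Pplat − PEEP) × Vt = 0.5 × (12.5 − 6) × 0.410 L = 0.5 × 6.5 × 0.410 = 1.333 L·cmH2O.
× 0.098 J/(L·cmH2O) → 0.1306 J.

0.13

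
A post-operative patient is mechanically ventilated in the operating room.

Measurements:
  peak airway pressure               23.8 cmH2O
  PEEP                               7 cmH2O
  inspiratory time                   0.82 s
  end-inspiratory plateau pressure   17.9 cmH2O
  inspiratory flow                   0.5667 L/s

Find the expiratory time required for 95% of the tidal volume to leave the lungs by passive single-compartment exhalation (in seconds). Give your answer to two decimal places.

Vt = flow × Ti = 0.5667 L/s × 0.82 s × 1000 mL/L = 464.69 mL.
R = (PIP − Pplat)/V̇ = (23.8 − 17.9) / 0.5667 = 5.9/0.5667 = 10.411 cmH2O·s/L.
C = Vt/(Pplat − PEEP) = 464.69 / (17.9 − 7) = 464.69/10.9 = 42.632 mL/cmH2O.
τ = R × C = 10.411 × 0.04263 L/cmH2O = 0.4438 s.
t = −τ·ln(1 − 0.95) = −0.4438·ln(0.05) = 1.33 s.

1.33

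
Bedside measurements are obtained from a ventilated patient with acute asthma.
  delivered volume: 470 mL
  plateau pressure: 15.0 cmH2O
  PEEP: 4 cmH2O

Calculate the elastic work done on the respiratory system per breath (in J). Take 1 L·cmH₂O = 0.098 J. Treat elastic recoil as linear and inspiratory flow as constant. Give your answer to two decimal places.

Elastic work ≈ ½ × (Pplat − PEEP) × Vt = 0.5 × (15.0 − 4) × 0.470 L = 0.5 × 11.0 × 0.470 = 2.585 L·cmH2O.
× 0.098 J/(L·cmH2O) → 0.2533 J.

0.25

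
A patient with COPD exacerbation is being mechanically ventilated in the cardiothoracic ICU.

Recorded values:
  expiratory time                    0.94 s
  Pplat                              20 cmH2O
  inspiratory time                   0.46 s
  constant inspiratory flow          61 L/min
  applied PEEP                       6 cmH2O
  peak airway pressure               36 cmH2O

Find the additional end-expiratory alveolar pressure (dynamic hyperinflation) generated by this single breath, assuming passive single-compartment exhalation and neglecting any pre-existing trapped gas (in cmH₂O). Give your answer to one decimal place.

Flow: 61 L/min ÷ 60 = 1.0167 L/s.
Vt = flow × Ti = 1.0167 L/s × 0.46 s × 1000 mL/L = 467.68 mL.
R = (PIP − Pplat)/V̇ = (36 − 20) / 1.0167 = 16.0/1.0167 = 15.737 cmH2O·s/L.
C = Vt/(Pplat − PEEP) = 467.68 / (20 − 6) = 467.68/14.0 = 33.406 mL/cmH2O.
τ = R × C = 15.737 × 0.03341 L/cmH2O = 0.5258 s.
Fraction remaining = e^(−Te/τ) = e^(−0.94/0.5258) = 0.1673; trapped volume = 467.68 × 0.1673 = 78.243 mL.
Additional alveolar pressure from trapping ≈ V_trapped / C = 78.243 / 33.406 = 2.342 cmH2O.

2.3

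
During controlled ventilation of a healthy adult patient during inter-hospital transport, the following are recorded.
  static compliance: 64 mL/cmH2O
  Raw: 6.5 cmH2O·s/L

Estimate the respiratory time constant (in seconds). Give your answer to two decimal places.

τ = R × C = 6.5 × 64 mL/cmH2O = 6.5 × 0.064 L/cmH2O = 0.416 s.

0.42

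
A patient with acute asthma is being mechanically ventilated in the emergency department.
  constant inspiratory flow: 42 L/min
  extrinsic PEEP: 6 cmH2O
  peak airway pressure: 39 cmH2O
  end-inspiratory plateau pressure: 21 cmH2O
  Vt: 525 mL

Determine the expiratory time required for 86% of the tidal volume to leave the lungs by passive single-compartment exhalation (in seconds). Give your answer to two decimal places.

Flow: 42 L/min ÷ 60 = 0.7 L/s.
R = (PIP − Pplat)/V̇ = (39 − 21) / 0.7 = 18.0/0.7 = 25.714 cmH2O·s/L.
C = Vt/(Pplat − PEEP) = 525.0 / (21 − 6) = 525.0/15.0 = 35.0 mL/cmH2O.
τ = R × C = 25.714 × 0.035 L/cmH2O = 0.9 s.
t = −τ·ln(1 − 0.86) = −0.9·ln(0.14) = 1.77 s.

1.77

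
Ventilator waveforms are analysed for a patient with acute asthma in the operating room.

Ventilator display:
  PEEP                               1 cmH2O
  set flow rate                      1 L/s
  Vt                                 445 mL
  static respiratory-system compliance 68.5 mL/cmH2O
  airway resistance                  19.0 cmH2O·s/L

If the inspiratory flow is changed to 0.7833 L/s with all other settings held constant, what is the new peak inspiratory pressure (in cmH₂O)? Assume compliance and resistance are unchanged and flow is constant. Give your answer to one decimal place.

22.4

PIP = Vt/C + R·V̇ + PEEP (constant-flow equation of motion).
Only the resistive term changes: ΔPIP = R × ΔV̇ = 19.0 × (0.7833 − 1) = 19.0 × -0.2167 = -4.117 cmH2O.
Original PIP = 445/68.5 + 19.0×1 + 1 = 26.496 cmH2O; new PIP = 26.496 + (-4.117) = 22.379 cmH2O.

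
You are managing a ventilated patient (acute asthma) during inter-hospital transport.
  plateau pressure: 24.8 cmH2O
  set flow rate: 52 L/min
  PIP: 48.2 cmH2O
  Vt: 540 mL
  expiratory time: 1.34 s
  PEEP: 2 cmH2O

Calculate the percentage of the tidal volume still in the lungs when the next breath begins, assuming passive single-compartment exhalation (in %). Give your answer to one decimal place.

Flow: 52 L/min ÷ 60 = 0.8667 L/s.
R = (PIP − Pplat)/V̇ = (48.2 − 24.8) / 0.8667 = 23.4/0.8667 = 26.999 cmH2O·s/L.
C = Vt/(Pplat − PEEP) = 540.0 / (24.8 − 2) = 540.0/22.8 = 23.684 mL/cmH2O.
τ = R × C = 26.999 × 0.02368 L/cmH2O = 0.6393 s.
Fraction remaining at end-expiration = e^(−Te/τ) = e^(−1.34/0.6393) = 0.1229 → 12.29%.

12.3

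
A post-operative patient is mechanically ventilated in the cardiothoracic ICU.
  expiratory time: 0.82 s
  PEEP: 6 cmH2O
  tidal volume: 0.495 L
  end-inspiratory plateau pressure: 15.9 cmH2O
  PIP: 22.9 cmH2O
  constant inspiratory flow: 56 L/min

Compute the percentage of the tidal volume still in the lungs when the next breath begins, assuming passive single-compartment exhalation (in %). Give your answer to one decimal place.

Flow: 56 L/min ÷ 60 = 0.9333 L/s.
R = (PIP − Pplat)/V̇ = (22.9 − 15.9) / 0.9333 = 7.0/0.9333 = 7.5 cmH2O·s/L.
C = Vt/(Pplat − PEEP) = 495.0 / (15.9 − 6) = 495.0/9.9 = 50.0 mL/cmH2O.
τ = R × C = 7.5 × 0.05 L/cmH2O = 0.375 s.
Fraction remaining at end-expiration = e^(−Te/τ) = e^(−0.82/0.375) = 0.1123 → 11.23%.

11.2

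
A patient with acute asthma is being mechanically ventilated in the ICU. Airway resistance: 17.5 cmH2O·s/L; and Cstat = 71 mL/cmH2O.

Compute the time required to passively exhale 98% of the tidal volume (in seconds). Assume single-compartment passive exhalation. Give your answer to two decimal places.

τ = R × C = 17.5 × 71 mL/cmH2O = 17.5 × 0.071 L/cmH2O = 1.243 s.
Exhaled fraction f = 1 − e^(−t/τ) → t = −τ·ln(1 − f) = −1.243·ln(0.02) = 4.863 s.

4.86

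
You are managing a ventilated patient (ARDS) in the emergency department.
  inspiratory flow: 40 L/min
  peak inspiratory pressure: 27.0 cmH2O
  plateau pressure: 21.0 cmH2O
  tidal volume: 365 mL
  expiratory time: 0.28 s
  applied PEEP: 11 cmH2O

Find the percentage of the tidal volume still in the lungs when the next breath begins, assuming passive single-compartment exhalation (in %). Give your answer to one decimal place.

42.6

Flow: 40 L/min ÷ 60 = 0.6667 L/s.
R = (PIP − Pplat)/V̇ = (27.0 − 21.0) / 0.6667 = 6.0/0.6667 = 9.0 cmH2O·s/L.
C = Vt/(Pplat − PEEP) = 365.0 / (21.0 − 11) = 365.0/10.0 = 36.5 mL/cmH2O.
τ = R × C = 9.0 × 0.0365 L/cmH2O = 0.3285 s.
Fraction remaining at end-expiration = e^(−Te/τ) = e^(−0.28/0.3285) = 0.4264 → 42.64%.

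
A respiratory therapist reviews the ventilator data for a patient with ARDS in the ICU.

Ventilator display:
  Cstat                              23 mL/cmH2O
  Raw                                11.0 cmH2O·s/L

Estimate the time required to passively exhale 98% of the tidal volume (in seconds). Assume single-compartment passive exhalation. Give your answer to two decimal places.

τ = R × C = 11.0 × 23 mL/cmH2O = 11.0 × 0.023 L/cmH2O = 0.253 s.
Exhaled fraction f = 1 − e^(−t/τ) → t = −τ·ln(1 − f) = −0.253·ln(0.02) = 0.9897 s.

0.99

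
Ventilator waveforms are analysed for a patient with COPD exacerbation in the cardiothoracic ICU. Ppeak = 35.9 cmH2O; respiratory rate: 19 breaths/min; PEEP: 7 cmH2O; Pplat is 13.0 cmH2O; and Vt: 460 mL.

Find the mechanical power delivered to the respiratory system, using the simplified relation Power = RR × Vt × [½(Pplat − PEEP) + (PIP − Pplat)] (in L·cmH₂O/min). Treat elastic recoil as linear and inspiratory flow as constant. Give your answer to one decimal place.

226.4

Per-breath work = Vt × [½(Pplat−PEEP) + (PIP−Pplat)] = 0.460 × [0.5×6.0 + 22.9] = 0.460 × 25.9 = 11.914 L·cmH2O.
Power = 19 × 11.914 = 226.37 L·cmH2O/min.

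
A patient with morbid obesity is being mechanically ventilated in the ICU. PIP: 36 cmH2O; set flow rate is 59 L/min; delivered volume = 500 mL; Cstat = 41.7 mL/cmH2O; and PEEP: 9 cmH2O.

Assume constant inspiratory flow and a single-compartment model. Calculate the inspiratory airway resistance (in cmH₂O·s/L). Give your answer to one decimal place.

Flow: 59 L/min ÷ 60 = 0.9833 L/s.
Equation of motion (constant flow): PIP = Vt/C + R·V̇ + PEEP.
R·V̇ = PIP − Vt/C − PEEP = 36 − 500/41.7 − 9 = 36 − 11.99 − 9 = 15.01 cmH2O.
R = 15.01 / 0.9833 = 15.265 cmH2O·s/L.

15.3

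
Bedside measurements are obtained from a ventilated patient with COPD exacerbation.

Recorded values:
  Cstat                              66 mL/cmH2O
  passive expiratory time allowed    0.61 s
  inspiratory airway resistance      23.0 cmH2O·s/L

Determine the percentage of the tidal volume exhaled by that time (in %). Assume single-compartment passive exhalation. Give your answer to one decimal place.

33.1

τ = R × C = 23.0 × 66 mL/cmH2O = 23.0 × 0.066 L/cmH2O = 1.518 s.
Passive exhalation: V(t)/V₀ = e^(−t/τ) = e^(−0.61/1.518) = 0.6691.
Fraction exhaled = 1 − 0.6691 = 0.3309 → 33.09%.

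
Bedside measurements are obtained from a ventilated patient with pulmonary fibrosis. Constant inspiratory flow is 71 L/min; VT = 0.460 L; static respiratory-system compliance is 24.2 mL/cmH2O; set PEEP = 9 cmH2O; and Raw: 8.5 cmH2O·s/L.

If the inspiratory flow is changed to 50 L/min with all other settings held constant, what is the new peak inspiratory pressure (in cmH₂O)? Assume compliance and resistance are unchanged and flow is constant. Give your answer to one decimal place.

35.1

Flow: 71 L/min ÷ 60 = 1.1833 L/s.
New flow: 50 L/min ÷ 60 = 0.8333 L/s.
PIP = Vt/C + R·V̇ + PEEP (constant-flow equation of motion).
Only the resistive term changes: ΔPIP = R × ΔV̇ = 8.5 × (0.8333 − 1.1833) = 8.5 × -0.35 = -2.975 cmH2O.
Original PIP = 460/24.2 + 8.5×1.1833 + 9 = 38.066 cmH2O; new PIP = 38.066 + (-2.975) = 35.091 cmH2O.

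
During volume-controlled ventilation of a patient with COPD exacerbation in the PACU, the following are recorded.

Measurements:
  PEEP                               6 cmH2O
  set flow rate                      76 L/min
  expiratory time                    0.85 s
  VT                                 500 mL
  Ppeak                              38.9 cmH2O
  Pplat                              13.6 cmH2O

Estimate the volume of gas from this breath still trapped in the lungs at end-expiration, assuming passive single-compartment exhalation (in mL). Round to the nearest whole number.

262

Flow: 76 L/min ÷ 60 = 1.2667 L/s.
R = (PIP − Pplat)/V̇ = (38.9 − 13.6) / 1.2667 = 25.3/1.2667 = 19.973 cmH2O·s/L.
C = Vt/(Pplat − PEEP) = 500.0 / (13.6 − 6) = 500.0/7.6 = 65.789 mL/cmH2O.
τ = R × C = 19.973 × 0.06579 L/cmH2O = 1.314 s.
Fraction remaining = e^(−Te/τ) = e^(−0.85/1.314) = 0.5237.
Trapped volume = 500.0 × 0.5237 = 261.85 mL.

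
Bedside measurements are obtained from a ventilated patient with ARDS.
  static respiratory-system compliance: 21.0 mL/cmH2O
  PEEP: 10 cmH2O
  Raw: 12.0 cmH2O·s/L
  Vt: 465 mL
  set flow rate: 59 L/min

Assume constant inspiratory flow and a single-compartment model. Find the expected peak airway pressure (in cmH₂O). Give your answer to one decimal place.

43.9

Flow: 59 L/min ÷ 60 = 0.9833 L/s.
Equation of motion (constant flow): PIP = Vt/C + R·V̇ + PEEP.
PIP = 465/21.0 + 12.0×0.9833 + 10 = 22.143 + 11.8 + 10 = 43.943 cmH2O.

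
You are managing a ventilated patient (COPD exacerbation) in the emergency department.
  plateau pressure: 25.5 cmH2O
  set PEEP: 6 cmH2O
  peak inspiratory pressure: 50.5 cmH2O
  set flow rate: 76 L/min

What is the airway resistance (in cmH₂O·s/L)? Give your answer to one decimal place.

Flow: 76 L/min ÷ 60 = 1.2667 L/s.
Raw = (PIP − Pplat) / flow = (50.5 − 25.5) / 1.2667 = 25.0 / 1.2667 = 19.736 cmH2O·s/L.

19.7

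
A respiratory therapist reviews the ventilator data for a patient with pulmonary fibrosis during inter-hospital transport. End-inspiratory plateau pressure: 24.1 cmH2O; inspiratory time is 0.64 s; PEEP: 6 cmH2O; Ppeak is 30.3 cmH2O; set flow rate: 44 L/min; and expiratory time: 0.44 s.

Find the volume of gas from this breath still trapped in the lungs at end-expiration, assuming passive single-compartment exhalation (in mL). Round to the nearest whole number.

63

Flow: 44 L/min ÷ 60 = 0.7333 L/s.
Vt = flow × Ti = 0.7333 L/s × 0.64 s × 1000 mL/L = 469.31 mL.
R = (PIP − Pplat)/V̇ = (30.3 − 24.1) / 0.7333 = 6.2/0.7333 = 8.455 cmH2O·s/L.
C = Vt/(Pplat − PEEP) = 469.31 / (24.1 − 6) = 469.31/18.1 = 25.929 mL/cmH2O.
τ = R × C = 8.455 × 0.02593 L/cmH2O = 0.2192 s.
Fraction remaining = e^(−Te/τ) = e^(−0.44/0.2192) = 0.1344.
Trapped volume = 469.31 × 0.1344 = 63.075 mL.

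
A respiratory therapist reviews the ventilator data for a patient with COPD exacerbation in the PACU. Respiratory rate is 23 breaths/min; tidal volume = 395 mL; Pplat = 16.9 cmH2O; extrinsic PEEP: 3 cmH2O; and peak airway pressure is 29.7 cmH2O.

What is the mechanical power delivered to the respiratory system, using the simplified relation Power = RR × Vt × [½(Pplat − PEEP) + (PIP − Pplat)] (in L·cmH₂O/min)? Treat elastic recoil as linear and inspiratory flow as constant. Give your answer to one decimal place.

179.4

Per-breath work = Vt × [½(Pplat−PEEP) + (PIP−Pplat)] = 0.395 × [0.5×13.9 + 12.8] = 0.395 × 19.75 = 7.801 L·cmH2O.
Power = 23 × 7.801 = 179.42 L·cmH2O/min.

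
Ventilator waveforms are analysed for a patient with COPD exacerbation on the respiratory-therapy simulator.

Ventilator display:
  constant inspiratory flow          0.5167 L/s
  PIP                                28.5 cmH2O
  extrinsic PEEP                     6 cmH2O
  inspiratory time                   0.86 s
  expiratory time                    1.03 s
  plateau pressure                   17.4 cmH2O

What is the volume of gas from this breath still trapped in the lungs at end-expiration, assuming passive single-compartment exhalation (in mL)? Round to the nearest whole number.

130

Vt = flow × Ti = 0.5167 L/s × 0.86 s × 1000 mL/L = 444.36 mL.
R = (PIP − Pplat)/V̇ = (28.5 − 17.4) / 0.5167 = 11.1/0.5167 = 21.482 cmH2O·s/L.
C = Vt/(Pplat − PEEP) = 444.36 / (17.4 − 6) = 444.36/11.4 = 38.979 mL/cmH2O.
τ = R × C = 21.482 × 0.03898 L/cmH2O = 0.8374 s.
Fraction remaining = e^(−Te/τ) = e^(−1.03/0.8374) = 0.2923.
Trapped volume = 444.36 × 0.2923 = 129.89 mL.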